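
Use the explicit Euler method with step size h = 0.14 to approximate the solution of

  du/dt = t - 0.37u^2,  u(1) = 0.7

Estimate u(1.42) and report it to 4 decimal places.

1.0733

Euler: u_{n+1} = u_n + h·f(t_n, u_n).
t=1.000000, u=0.700000: f=0.818700 → u ← 0.700000 + 0.14·0.818700 = 0.814618
t=1.140000, u=0.814618: f=0.894467 → u ← 0.814618 + 0.14·0.894467 = 0.939843
t=1.280000, u=0.939843: f=0.953177 → u ← 0.939843 + 0.14·0.953177 = 1.073288
u(1.42) ≈ 1.0733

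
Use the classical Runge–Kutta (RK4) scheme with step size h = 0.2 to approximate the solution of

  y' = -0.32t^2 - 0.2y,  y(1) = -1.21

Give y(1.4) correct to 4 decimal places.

-1.2965

RK4: k1 = f(t_n, y_n); k2 = f(t_n + h/2, y_n + (h/2)·k1); k3 = f(t_n + h/2, y_n + (h/2)·k2); k4 = f(t_n + h, y_n + h·k3); y_{n+1} = y_n + (h/6)·(k1 + 2k2 + 2k3 + k4).
t=1.000000, y=-1.210000:
  k1 = f(1.000000, -1.210000) = -0.078000
  k2 = f(1.100000, -1.217800) = -0.143640
  k3 = f(1.100000, -1.224364) = -0.142327
  k4 = f(1.200000, -1.238465) = -0.213107
  y ← -1.210000 + (0.2/6)·(k1 + 2k2 + 2k3 + k4) = -1.238768
t=1.200000, y=-1.238768:
  k1 = f(1.200000, -1.238768) = -0.213046
  k2 = f(1.300000, -1.260073) = -0.288785
  k3 = f(1.300000, -1.267647) = -0.287271
  k4 = f(1.400000, -1.296222) = -0.367956
  y ← -1.238768 + (0.2/6)·(k1 + 2k2 + 2k3 + k4) = -1.296539
y(1.4) ≈ -1.2965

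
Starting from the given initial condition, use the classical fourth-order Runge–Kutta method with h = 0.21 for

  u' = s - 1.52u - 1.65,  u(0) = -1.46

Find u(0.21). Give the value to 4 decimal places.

RK4: k1 = f(s_n, u_n); k2 = f(s_n + h/2, u_n + (h/2)·k1); k3 = f(s_n + h/2, u_n + (h/2)·k2); k4 = f(s_n + h, u_n + h·k3); u_{n+1} = u_n + (h/6)·(k1 + 2k2 + 2k3 + k4).
s=0.000000, u=-1.460000:
  k1 = f(0.000000, -1.460000) = 0.569200
  k2 = f(0.105000, -1.400234) = 0.583356
  k3 = f(0.105000, -1.398748) = 0.581096
  k4 = f(0.210000, -1.337970) = 0.593714
  u ← -1.460000 + (0.21/6)·(k1 + 2k2 + 2k3 + k4) = -1.337786
u(0.21) ≈ -1.3378

-1.3378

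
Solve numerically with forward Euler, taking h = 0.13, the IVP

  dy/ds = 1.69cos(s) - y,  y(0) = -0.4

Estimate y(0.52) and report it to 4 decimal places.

Euler: y_{n+1} = y_n + h·f(s_n, y_n).
s=0.000000, y=-0.400000: f=2.090000 → y ← -0.400000 + 0.13·2.090000 = -0.128300
s=0.130000, y=-0.128300: f=1.804040 → y ← -0.128300 + 0.13·1.804040 = 0.106225
s=0.260000, y=0.106225: f=1.526974 → y ← 0.106225 + 0.13·1.526974 = 0.304732
s=0.390000, y=0.304732: f=1.258365 → y ← 0.304732 + 0.13·1.258365 = 0.468319
y(0.52) ≈ 0.4683

0.4683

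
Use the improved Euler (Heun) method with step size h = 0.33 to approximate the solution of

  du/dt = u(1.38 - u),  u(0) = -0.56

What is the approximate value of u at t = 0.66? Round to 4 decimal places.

-2.6222

Heun: k1 = f(t_n, u_n); k2 = f(t_n + h, u_n + h·k1); u_{n+1} = u_n + (h/2)·(k1 + k2).
t=0.000000, u=-0.560000:
  k1 = f(0.000000, -0.560000) = -1.086400
  k2 = f(0.330000, -0.918512) = -2.111211
  u ← -0.560000 + (0.33/2)·(-1.086400 + (-2.111211)) = -1.087606
t=0.330000, u=-1.087606:
  k1 = f(0.330000, -1.087606) = -2.683782
  k2 = f(0.660000, -1.973254) = -6.616822
  u ← -1.087606 + (0.33/2)·(-2.683782 + (-6.616822)) = -2.622205
u(0.66) ≈ -2.6222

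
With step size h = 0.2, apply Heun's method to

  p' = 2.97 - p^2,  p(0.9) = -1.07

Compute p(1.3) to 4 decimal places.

Heun: k1 = f(t_n, p_n); k2 = f(t_n + h, p_n + h·k1); p_{n+1} = p_n + (h/2)·(k1 + k2).
t=0.900000, p=-1.070000:
  k1 = f(0.900000, -1.070000) = 1.825100
  k2 = f(1.100000, -0.704980) = 2.473003
  p ← -1.070000 + (0.2/2)·(1.825100 + 2.473003) = -0.640190
t=1.100000, p=-0.640190:
  k1 = f(1.100000, -0.640190) = 2.560157
  k2 = f(1.300000, -0.128158) = 2.953575
  p ← -0.640190 + (0.2/2)·(2.560157 + 2.953575) = -0.088816
p(1.3) ≈ -0.0888

-0.0888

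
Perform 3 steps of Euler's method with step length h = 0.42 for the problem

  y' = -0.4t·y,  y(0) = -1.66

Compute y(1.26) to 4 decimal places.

-1.3251

Euler: y_{n+1} = y_n + h·f(t_n, y_n).
t=0.000000, y=-1.660000: f=0.000000 → y ← -1.660000 + 0.42·0.000000 = -1.660000
t=0.420000, y=-1.660000: f=0.278880 → y ← -1.660000 + 0.42·0.278880 = -1.542870
t=0.840000, y=-1.542870: f=0.518404 → y ← -1.542870 + 0.42·0.518404 = -1.325141
y(1.26) ≈ -1.3251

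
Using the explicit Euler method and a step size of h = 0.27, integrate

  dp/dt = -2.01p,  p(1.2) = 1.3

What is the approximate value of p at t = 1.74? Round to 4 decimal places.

0.2719

Euler: p_{n+1} = p_n + h·f(t_n, p_n).
t=1.200000, p=1.300000: f=-2.613000 → p ← 1.300000 + 0.27·(-2.613000) = 0.594490
t=1.470000, p=0.594490: f=-1.194925 → p ← 0.594490 + 0.27·(-1.194925) = 0.271860
p(1.74) ≈ 0.2719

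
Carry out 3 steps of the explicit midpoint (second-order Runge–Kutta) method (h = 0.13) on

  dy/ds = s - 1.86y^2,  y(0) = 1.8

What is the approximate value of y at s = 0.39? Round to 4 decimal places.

0.8807

Midpoint: k1 = f(s_n, y_n); k2 = f(s_n + h/2, y_n + (h/2)·k1); y_{n+1} = y_n + h·k2.
s=0.000000, y=1.800000:
  k1 = f(0.000000, 1.800000) = -6.026400
  k2 = f(0.065000, 1.408284) = -3.623871
  y ← 1.800000 + 0.13·(-3.623871) = 1.328897
s=0.130000, y=1.328897:
  k1 = f(0.130000, 1.328897) = -3.154698
  k2 = f(0.195000, 1.123841) = -2.154216
  y ← 1.328897 + 0.13·(-2.154216) = 1.048849
s=0.260000, y=1.048849:
  k1 = f(0.260000, 1.048849) = -1.786155
  k2 = f(0.325000, 0.932749) = -1.293237
  y ← 1.048849 + 0.13·(-1.293237) = 0.880728
y(0.39) ≈ 0.8807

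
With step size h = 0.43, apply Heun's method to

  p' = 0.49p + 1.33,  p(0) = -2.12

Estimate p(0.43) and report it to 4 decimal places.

-1.9816

Heun: k1 = f(x_n, p_n); k2 = f(x_n + h, p_n + h·k1); p_{n+1} = p_n + (h/2)·(k1 + k2).
x=0.000000, p=-2.120000:
  k1 = f(0.000000, -2.120000) = 0.291200
  k2 = f(0.430000, -1.994784) = 0.352556
  p ← -2.120000 + (0.43/2)·(0.291200 + 0.352556) = -1.981592
p(0.43) ≈ -1.9816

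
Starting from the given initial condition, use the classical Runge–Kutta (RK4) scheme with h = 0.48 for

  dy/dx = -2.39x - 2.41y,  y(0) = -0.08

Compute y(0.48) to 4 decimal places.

RK4: k1 = f(x_n, y_n); k2 = f(x_n + h/2, y_n + (h/2)·k1); k3 = f(x_n + h/2, y_n + (h/2)·k2); k4 = f(x_n + h, y_n + h·k3); y_{n+1} = y_n + (h/6)·(k1 + 2k2 + 2k3 + k4).
x=0.000000, y=-0.080000:
  k1 = f(0.000000, -0.080000) = 0.192800
  k2 = f(0.240000, -0.033728) = -0.492316
  k3 = f(0.240000, -0.198156) = -0.096045
  k4 = f(0.480000, -0.126101) = -0.843295
  y ← -0.080000 + (0.48/6)·(k1 + 2k2 + 2k3 + k4) = -0.226177
y(0.48) ≈ -0.2262

-0.2262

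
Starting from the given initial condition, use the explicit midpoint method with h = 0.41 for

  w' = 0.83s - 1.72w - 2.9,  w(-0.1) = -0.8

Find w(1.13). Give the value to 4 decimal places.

Midpoint: k1 = f(s_n, w_n); k2 = f(s_n + h/2, w_n + (h/2)·k1); w_{n+1} = w_n + h·k2.
s=-0.100000, w=-0.800000:
  k1 = f(-0.100000, -0.800000) = -1.607000
  k2 = f(0.105000, -1.129435) = -0.870222
  w ← -0.800000 + 0.41·(-0.870222) = -1.156791
s=0.310000, w=-1.156791:
  k1 = f(0.310000, -1.156791) = -0.653020
  k2 = f(0.515000, -1.290660) = -0.252615
  w ← -1.156791 + 0.41·(-0.252615) = -1.260363
s=0.720000, w=-1.260363:
  k1 = f(0.720000, -1.260363) = -0.134576
  k2 = f(0.925000, -1.287951) = 0.083026
  w ← -1.260363 + 0.41·0.083026 = -1.226322
w(1.13) ≈ -1.2263

-1.2263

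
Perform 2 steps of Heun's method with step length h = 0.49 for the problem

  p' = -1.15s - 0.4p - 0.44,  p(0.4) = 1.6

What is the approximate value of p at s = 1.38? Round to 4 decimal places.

Heun: k1 = f(s_n, p_n); k2 = f(s_n + h, p_n + h·k1); p_{n+1} = p_n + (h/2)·(k1 + k2).
s=0.400000, p=1.600000:
  k1 = f(0.400000, 1.600000) = -1.540000
  k2 = f(0.890000, 0.845400) = -1.801660
  p ← 1.600000 + (0.49/2)·(-1.540000 + (-1.801660)) = 0.781293
s=0.890000, p=0.781293:
  k1 = f(0.890000, 0.781293) = -1.776017
  k2 = f(1.380000, -0.088955) = -1.991418
  p ← 0.781293 + (0.49/2)·(-1.776017 + (-1.991418)) = -0.141728
p(1.38) ≈ -0.1417

-0.1417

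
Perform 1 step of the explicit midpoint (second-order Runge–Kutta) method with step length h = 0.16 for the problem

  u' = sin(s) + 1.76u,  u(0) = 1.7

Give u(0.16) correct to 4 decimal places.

Midpoint: k1 = f(s_n, u_n); k2 = f(s_n + h/2, u_n + (h/2)·k1); u_{n+1} = u_n + h·k2.
s=0.000000, u=1.700000:
  k1 = f(0.000000, 1.700000) = 2.992000
  k2 = f(0.080000, 1.939360) = 3.493188
  u ← 1.700000 + 0.16·3.493188 = 2.258910
u(0.16) ≈ 2.2589

2.2589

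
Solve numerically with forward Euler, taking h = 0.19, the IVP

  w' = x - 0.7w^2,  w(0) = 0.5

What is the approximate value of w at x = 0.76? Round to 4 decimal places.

Euler: w_{n+1} = w_n + h·f(x_n, w_n).
x=0.000000, w=0.500000: f=-0.175000 → w ← 0.500000 + 0.19·(-0.175000) = 0.466750
x=0.190000, w=0.466750: f=0.037501 → w ← 0.466750 + 0.19·0.037501 = 0.473875
x=0.380000, w=0.473875: f=0.222810 → w ← 0.473875 + 0.19·0.222810 = 0.516209
x=0.570000, w=0.516209: f=0.383470 → w ← 0.516209 + 0.19·0.383470 = 0.589068
w(0.76) ≈ 0.5891

0.5891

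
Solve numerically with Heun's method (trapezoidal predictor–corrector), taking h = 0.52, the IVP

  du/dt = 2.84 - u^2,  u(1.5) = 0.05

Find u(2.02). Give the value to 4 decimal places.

0.9211

Heun: k1 = f(t_n, u_n); k2 = f(t_n + h, u_n + h·k1); u_{n+1} = u_n + (h/2)·(k1 + k2).
t=1.500000, u=0.050000:
  k1 = f(1.500000, 0.050000) = 2.837500
  k2 = f(2.020000, 1.525500) = 0.512850
  u ← 0.050000 + (0.52/2)·(2.837500 + 0.512850) = 0.921091
u(2.02) ≈ 0.9211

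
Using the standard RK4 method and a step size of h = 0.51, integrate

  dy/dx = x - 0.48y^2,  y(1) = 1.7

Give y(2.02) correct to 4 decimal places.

1.8288

RK4: k1 = f(x_n, y_n); k2 = f(x_n + h/2, y_n + (h/2)·k1); k3 = f(x_n + h/2, y_n + (h/2)·k2); k4 = f(x_n + h, y_n + h·k3); y_{n+1} = y_n + (h/6)·(k1 + 2k2 + 2k3 + k4).
x=1.000000, y=1.700000:
  k1 = f(1.000000, 1.700000) = -0.387200
  k2 = f(1.255000, 1.601264) = 0.024258
  k3 = f(1.255000, 1.706186) = -0.142313
  k4 = f(1.510000, 1.627420) = 0.238722
  y ← 1.700000 + (0.51/6)·(k1 + 2k2 + 2k3 + k4) = 1.667310
x=1.510000, y=1.667310:
  k1 = f(1.510000, 1.667310) = 0.175637
  k2 = f(1.765000, 1.712097) = 0.357987
  k3 = f(1.765000, 1.758597) = 0.280522
  k4 = f(2.020000, 1.810376) = 0.446818
  y ← 1.667310 + (0.51/6)·(k1 + 2k2 + 2k3 + k4) = 1.828765
y(2.02) ≈ 1.8288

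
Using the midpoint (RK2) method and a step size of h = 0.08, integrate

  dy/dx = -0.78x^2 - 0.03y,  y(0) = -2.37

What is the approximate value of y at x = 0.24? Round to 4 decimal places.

-2.3565

Midpoint: k1 = f(x_n, y_n); k2 = f(x_n + h/2, y_n + (h/2)·k1); y_{n+1} = y_n + h·k2.
x=0.000000, y=-2.370000:
  k1 = f(0.000000, -2.370000) = 0.071100
  k2 = f(0.040000, -2.367156) = 0.069767
  y ← -2.370000 + 0.08·0.069767 = -2.364419
x=0.080000, y=-2.364419:
  k1 = f(0.080000, -2.364419) = 0.065941
  k2 = f(0.120000, -2.361781) = 0.059621
  y ← -2.364419 + 0.08·0.059621 = -2.359649
x=0.160000, y=-2.359649:
  k1 = f(0.160000, -2.359649) = 0.050821
  k2 = f(0.200000, -2.357616) = 0.039528
  y ← -2.359649 + 0.08·0.039528 = -2.356487
y(0.24) ≈ -2.3565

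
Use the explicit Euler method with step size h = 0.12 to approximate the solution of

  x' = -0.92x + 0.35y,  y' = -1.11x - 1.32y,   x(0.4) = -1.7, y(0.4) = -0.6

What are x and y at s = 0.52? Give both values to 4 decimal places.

-1.5375, -0.2785

Euler on (x,y): x_{n+1} = x_n + h·x', y_{n+1} = y_n + h·y'.
0.400000: (-1.700000, -0.600000); f=(1.354000, 2.679000) → (-1.537520, -0.278520)
(x(0.52), y(0.52)) ≈ (-1.5375, -0.2785)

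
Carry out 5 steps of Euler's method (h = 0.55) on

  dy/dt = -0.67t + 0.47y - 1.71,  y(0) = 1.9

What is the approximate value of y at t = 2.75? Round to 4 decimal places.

-4.4713

Euler: y_{n+1} = y_n + h·f(t_n, y_n).
t=0.000000, y=1.900000: f=-0.817000 → y ← 1.900000 + 0.55·(-0.817000) = 1.450650
t=0.550000, y=1.450650: f=-1.396695 → y ← 1.450650 + 0.55·(-1.396695) = 0.682468
t=1.100000, y=0.682468: f=-2.126240 → y ← 0.682468 + 0.55·(-2.126240) = -0.486964
t=1.650000, y=-0.486964: f=-3.044373 → y ← -0.486964 + 0.55·(-3.044373) = -2.161369
t=2.200000, y=-2.161369: f=-4.199844 → y ← -2.161369 + 0.55·(-4.199844) = -4.471283
y(2.75) ≈ -4.4713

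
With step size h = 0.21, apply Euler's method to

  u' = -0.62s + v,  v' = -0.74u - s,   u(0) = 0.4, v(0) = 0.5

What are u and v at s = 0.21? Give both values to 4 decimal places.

Euler on (u,v): u_{n+1} = u_n + h·u', v_{n+1} = v_n + h·v'.
0.000000: (0.400000, 0.500000); f=(0.500000, -0.296000) → (0.505000, 0.437840)
(u(0.21), v(0.21)) ≈ (0.5050, 0.4378)

0.5050, 0.4378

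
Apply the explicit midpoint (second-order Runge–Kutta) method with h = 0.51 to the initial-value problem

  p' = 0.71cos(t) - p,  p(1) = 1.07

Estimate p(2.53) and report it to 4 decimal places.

0.0380

Midpoint: k1 = f(t_n, p_n); k2 = f(t_n + h/2, p_n + (h/2)·k1); p_{n+1} = p_n + h·k2.
t=1.000000, p=1.070000:
  k1 = f(1.000000, 1.070000) = -0.686385
  k2 = f(1.255000, 0.894972) = -0.674465
  p ← 1.070000 + 0.51·(-0.674465) = 0.726023
t=1.510000, p=0.726023:
  k1 = f(1.510000, 0.726023) = -0.682884
  k2 = f(1.765000, 0.551888) = -0.688907
  p ← 0.726023 + 0.51·(-0.688907) = 0.374680
t=2.020000, p=0.374680:
  k1 = f(2.020000, 0.374680) = -0.682997
  k2 = f(2.275000, 0.200516) = -0.660190
  p ← 0.374680 + 0.51·(-0.660190) = 0.037984
p(2.53) ≈ 0.0380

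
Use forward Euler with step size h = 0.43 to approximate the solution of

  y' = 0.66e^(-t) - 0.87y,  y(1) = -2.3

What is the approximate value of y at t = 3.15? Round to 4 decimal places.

Euler: y_{n+1} = y_n + h·f(t_n, y_n).
t=1.000000, y=-2.300000: f=2.243800 → y ← -2.300000 + 0.43·2.243800 = -1.335166
t=1.430000, y=-1.335166: f=1.319538 → y ← -1.335166 + 0.43·1.319538 = -0.767764
t=1.860000, y=-0.767764: f=0.770699 → y ← -0.767764 + 0.43·0.770699 = -0.436364
t=2.290000, y=-0.436364: f=0.446472 → y ← -0.436364 + 0.43·0.446472 = -0.244381
t=2.720000, y=-0.244381: f=0.256089 → y ← -0.244381 + 0.43·0.256089 = -0.134263
y(3.15) ≈ -0.1343

-0.1343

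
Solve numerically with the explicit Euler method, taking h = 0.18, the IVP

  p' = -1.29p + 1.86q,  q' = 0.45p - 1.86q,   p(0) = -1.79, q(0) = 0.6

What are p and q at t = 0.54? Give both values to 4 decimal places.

-0.6017, -0.0169

Euler on (p,q): p_{n+1} = p_n + h·p', q_{n+1} = q_n + h·q'.
0.000000: (-1.790000, 0.600000); f=(3.425100, -1.921500) → (-1.173482, 0.254130)
0.180000: (-1.173482, 0.254130); f=(1.986474, -1.000749) → (-0.815917, 0.073995)
0.360000: (-0.815917, 0.073995); f=(1.190164, -0.504794) → (-0.601687, -0.016868)
(p(0.54), q(0.54)) ≈ (-0.6017, -0.0169)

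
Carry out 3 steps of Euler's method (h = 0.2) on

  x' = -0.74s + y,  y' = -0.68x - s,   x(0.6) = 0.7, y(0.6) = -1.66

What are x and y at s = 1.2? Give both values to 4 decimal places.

Euler on (x,y): x_{n+1} = x_n + h·x', y_{n+1} = y_n + h·y'.
0.600000: (0.700000, -1.660000); f=(-2.104000, -1.076000) → (0.279200, -1.875200)
0.800000: (0.279200, -1.875200); f=(-2.467200, -0.989856) → (-0.214240, -2.073171)
1.000000: (-0.214240, -2.073171); f=(-2.813171, -0.854317) → (-0.776874, -2.244035)
(x(1.2), y(1.2)) ≈ (-0.7769, -2.2440)

-0.7769, -2.2440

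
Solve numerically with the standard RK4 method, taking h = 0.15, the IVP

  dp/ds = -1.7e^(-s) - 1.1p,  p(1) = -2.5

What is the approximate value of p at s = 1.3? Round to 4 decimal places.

-1.9342

RK4: k1 = f(s_n, p_n); k2 = f(s_n + h/2, p_n + (h/2)·k1); k3 = f(s_n + h/2, p_n + (h/2)·k2); k4 = f(s_n + h, p_n + h·k3); p_{n+1} = p_n + (h/6)·(k1 + 2k2 + 2k3 + k4).
s=1.000000, p=-2.500000:
  k1 = f(1.000000, -2.500000) = 2.124605
  k2 = f(1.075000, -2.340655) = 1.994514
  k3 = f(1.075000, -2.350411) = 2.005246
  k4 = f(1.150000, -2.199213) = 1.880852
  p ← -2.500000 + (0.15/6)·(k1 + 2k2 + 2k3 + k4) = -2.199876
s=1.150000, p=-2.199876:
  k1 = f(1.150000, -2.199876) = 1.881581
  k2 = f(1.225000, -2.058757) = 1.765245
  k3 = f(1.225000, -2.067482) = 1.774842
  k4 = f(1.300000, -1.933649) = 1.663710
  p ← -2.199876 + (0.15/6)·(k1 + 2k2 + 2k3 + k4) = -1.934239
p(1.3) ≈ -1.9342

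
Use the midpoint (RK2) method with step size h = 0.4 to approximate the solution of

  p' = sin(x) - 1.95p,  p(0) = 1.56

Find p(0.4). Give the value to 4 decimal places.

0.8972

Midpoint: k1 = f(x_n, p_n); k2 = f(x_n + h/2, p_n + (h/2)·k1); p_{n+1} = p_n + h·k2.
x=0.000000, p=1.560000:
  k1 = f(0.000000, 1.560000) = -3.042000
  k2 = f(0.200000, 0.951600) = -1.656951
  p ← 1.560000 + 0.4·(-1.656951) = 0.897220
p(0.4) ≈ 0.8972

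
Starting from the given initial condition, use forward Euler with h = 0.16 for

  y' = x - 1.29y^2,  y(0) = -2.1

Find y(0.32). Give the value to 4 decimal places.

-4.8549

Euler: y_{n+1} = y_n + h·f(x_n, y_n).
x=0.000000, y=-2.100000: f=-5.688900 → y ← -2.100000 + 0.16·(-5.688900) = -3.010224
x=0.160000, y=-3.010224: f=-11.529269 → y ← -3.010224 + 0.16·(-11.529269) = -4.854907
y(0.32) ≈ -4.8549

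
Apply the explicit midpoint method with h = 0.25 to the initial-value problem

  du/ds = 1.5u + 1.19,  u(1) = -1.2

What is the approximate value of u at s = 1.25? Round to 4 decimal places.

Midpoint: k1 = f(s_n, u_n); k2 = f(s_n + h/2, u_n + (h/2)·k1); u_{n+1} = u_n + h·k2.
s=1.000000, u=-1.200000:
  k1 = f(1.000000, -1.200000) = -0.610000
  k2 = f(1.125000, -1.276250) = -0.724375
  u ← -1.200000 + 0.25·(-0.724375) = -1.381094
u(1.25) ≈ -1.3811

-1.3811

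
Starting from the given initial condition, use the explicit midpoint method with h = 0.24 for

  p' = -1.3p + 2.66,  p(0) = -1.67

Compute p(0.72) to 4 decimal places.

0.5605

Midpoint: k1 = f(x_n, p_n); k2 = f(x_n + h/2, p_n + (h/2)·k1); p_{n+1} = p_n + h·k2.
x=0.000000, p=-1.670000:
  k1 = f(0.000000, -1.670000) = 4.831000
  k2 = f(0.120000, -1.090280) = 4.077364
  p ← -1.670000 + 0.24·4.077364 = -0.691433
x=0.240000, p=-0.691433:
  k1 = f(0.240000, -0.691433) = 3.558862
  k2 = f(0.360000, -0.264369) = 3.003680
  p ← -0.691433 + 0.24·3.003680 = 0.029451
x=0.480000, p=0.029451:
  k1 = f(0.480000, 0.029451) = 2.621714
  k2 = f(0.600000, 0.344056) = 2.212727
  p ← 0.029451 + 0.24·2.212727 = 0.560505
p(0.72) ≈ 0.5605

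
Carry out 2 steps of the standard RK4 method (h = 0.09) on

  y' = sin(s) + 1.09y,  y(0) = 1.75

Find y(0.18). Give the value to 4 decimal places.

RK4: k1 = f(s_n, y_n); k2 = f(s_n + h/2, y_n + (h/2)·k1); k3 = f(s_n + h/2, y_n + (h/2)·k2); k4 = f(s_n + h, y_n + h·k3); y_{n+1} = y_n + (h/6)·(k1 + 2k2 + 2k3 + k4).
s=0.000000, y=1.750000:
  k1 = f(0.000000, 1.750000) = 1.907500
  k2 = f(0.045000, 1.835838) = 2.046048
  k3 = f(0.045000, 1.842072) = 2.052843
  k4 = f(0.090000, 1.934756) = 2.198762
  y ← 1.750000 + (0.09/6)·(k1 + 2k2 + 2k3 + k4) = 1.934561
s=0.090000, y=1.934561:
  k1 = f(0.090000, 1.934561) = 2.198550
  k2 = f(0.135000, 2.033495) = 2.351100
  k3 = f(0.135000, 2.040360) = 2.358583
  k4 = f(0.180000, 2.146833) = 2.519078
  y ← 1.934561 + (0.09/6)·(k1 + 2k2 + 2k3 + k4) = 2.146616
y(0.18) ≈ 2.1466

2.1466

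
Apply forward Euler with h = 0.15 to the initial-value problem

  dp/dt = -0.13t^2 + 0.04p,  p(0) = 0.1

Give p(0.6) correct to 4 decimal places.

Euler: p_{n+1} = p_n + h·f(t_n, p_n).
t=0.000000, p=0.100000: f=0.004000 → p ← 0.100000 + 0.15·0.004000 = 0.100600
t=0.150000, p=0.100600: f=0.001099 → p ← 0.100600 + 0.15·0.001099 = 0.100765
t=0.300000, p=0.100765: f=-0.007669 → p ← 0.100765 + 0.15·(-0.007669) = 0.099614
t=0.450000, p=0.099614: f=-0.022340 → p ← 0.099614 + 0.15·(-0.022340) = 0.096263
p(0.6) ≈ 0.0963

0.0963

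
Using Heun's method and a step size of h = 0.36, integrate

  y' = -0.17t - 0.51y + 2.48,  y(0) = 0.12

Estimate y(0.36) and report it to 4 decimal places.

Heun: k1 = f(t_n, y_n); k2 = f(t_n + h, y_n + h·k1); y_{n+1} = y_n + (h/2)·(k1 + k2).
t=0.000000, y=0.120000:
  k1 = f(0.000000, 0.120000) = 2.418800
  k2 = f(0.360000, 0.990768) = 1.913508
  y ← 0.120000 + (0.36/2)·(2.418800 + 1.913508) = 0.899815
y(0.36) ≈ 0.8998

0.8998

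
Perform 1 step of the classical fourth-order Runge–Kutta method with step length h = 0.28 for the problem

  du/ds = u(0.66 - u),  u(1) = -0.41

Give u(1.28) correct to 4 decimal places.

-0.5644

RK4: k1 = f(s_n, u_n); k2 = f(s_n + h/2, u_n + (h/2)·k1); k3 = f(s_n + h/2, u_n + (h/2)·k2); k4 = f(s_n + h, u_n + h·k3); u_{n+1} = u_n + (h/6)·(k1 + 2k2 + 2k3 + k4).
s=1.000000, u=-0.410000:
  k1 = f(1.000000, -0.410000) = -0.438700
  k2 = f(1.140000, -0.471418) = -0.533371
  k3 = f(1.140000, -0.484672) = -0.554790
  k4 = f(1.280000, -0.565341) = -0.692736
  u ← -0.410000 + (0.28/6)·(k1 + 2k2 + 2k3 + k4) = -0.564362
u(1.28) ≈ -0.5644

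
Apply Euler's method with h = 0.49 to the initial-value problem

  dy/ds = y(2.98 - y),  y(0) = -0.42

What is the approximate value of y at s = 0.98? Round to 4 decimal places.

Euler: y_{n+1} = y_n + h·f(s_n, y_n).
s=0.000000, y=-0.420000: f=-1.428000 → y ← -0.420000 + 0.49·(-1.428000) = -1.119720
s=0.490000, y=-1.119720: f=-4.590538 → y ← -1.119720 + 0.49·(-4.590538) = -3.369084
y(0.98) ≈ -3.3691

-3.3691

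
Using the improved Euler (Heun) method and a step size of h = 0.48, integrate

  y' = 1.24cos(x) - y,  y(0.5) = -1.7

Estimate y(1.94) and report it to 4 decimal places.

Heun: k1 = f(x_n, y_n); k2 = f(x_n + h, y_n + h·k1); y_{n+1} = y_n + (h/2)·(k1 + k2).
x=0.500000, y=-1.700000:
  k1 = f(0.500000, -1.700000) = 2.788202
  k2 = f(0.980000, -0.361663) = 1.052371
  y ← -1.700000 + (0.48/2)·(2.788202 + 1.052371) = -0.778262
x=0.980000, y=-0.778262:
  k1 = f(0.980000, -0.778262) = 1.468970
  k2 = f(1.460000, -0.073157) = 0.210263
  y ← -0.778262 + (0.48/2)·(1.468970 + 0.210263) = -0.375246
x=1.460000, y=-0.375246:
  k1 = f(1.460000, -0.375246) = 0.512353
  k2 = f(1.940000, -0.129317) = -0.318165
  y ← -0.375246 + (0.48/2)·(0.512353 + (-0.318165)) = -0.328641
y(1.94) ≈ -0.3286

-0.3286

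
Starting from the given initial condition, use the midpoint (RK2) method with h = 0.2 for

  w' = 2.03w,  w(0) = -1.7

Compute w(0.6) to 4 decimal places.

-5.6056

Midpoint: k1 = f(x_n, w_n); k2 = f(x_n + h/2, w_n + (h/2)·k1); w_{n+1} = w_n + h·k2.
x=0.000000, w=-1.700000:
  k1 = f(0.000000, -1.700000) = -3.451000
  k2 = f(0.100000, -2.045100) = -4.151553
  w ← -1.700000 + 0.2·(-4.151553) = -2.530311
x=0.200000, w=-2.530311:
  k1 = f(0.200000, -2.530311) = -5.136531
  k2 = f(0.300000, -3.043964) = -6.179246
  w ← -2.530311 + 0.2·(-6.179246) = -3.766160
x=0.400000, w=-3.766160:
  k1 = f(0.400000, -3.766160) = -7.645304
  k2 = f(0.500000, -4.530690) = -9.197301
  w ← -3.766160 + 0.2·(-9.197301) = -5.605620
w(0.6) ≈ -5.6056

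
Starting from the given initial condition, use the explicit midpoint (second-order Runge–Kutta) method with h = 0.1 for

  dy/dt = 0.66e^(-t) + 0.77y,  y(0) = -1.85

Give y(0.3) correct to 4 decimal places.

Midpoint: k1 = f(t_n, y_n); k2 = f(t_n + h/2, y_n + (h/2)·k1); y_{n+1} = y_n + h·k2.
t=0.000000, y=-1.850000:
  k1 = f(0.000000, -1.850000) = -0.764500
  k2 = f(0.050000, -1.888225) = -0.826122
  y ← -1.850000 + 0.1·(-0.826122) = -1.932612
t=0.100000, y=-1.932612:
  k1 = f(0.100000, -1.932612) = -0.890919
  k2 = f(0.150000, -1.977158) = -0.954344
  y ← -1.932612 + 0.1·(-0.954344) = -2.028047
t=0.200000, y=-2.028047:
  k1 = f(0.200000, -2.028047) = -1.021234
  k2 = f(0.250000, -2.079108) = -1.086905
  y ← -2.028047 + 0.1·(-1.086905) = -2.136737
y(0.3) ≈ -2.1367

-2.1367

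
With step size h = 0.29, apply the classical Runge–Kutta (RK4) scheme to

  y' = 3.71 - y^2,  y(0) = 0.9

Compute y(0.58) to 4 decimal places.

RK4: k1 = f(s_n, y_n); k2 = f(s_n + h/2, y_n + (h/2)·k1); k3 = f(s_n + h/2, y_n + (h/2)·k2); k4 = f(s_n + h, y_n + h·k3); y_{n+1} = y_n + (h/6)·(k1 + 2k2 + 2k3 + k4).
s=0.000000, y=0.900000:
  k1 = f(0.000000, 0.900000) = 2.900000
  k2 = f(0.145000, 1.320500) = 1.966280
  k3 = f(0.145000, 1.185111) = 2.305513
  k4 = f(0.290000, 1.568599) = 1.249498
  y ← 0.900000 + (0.29/6)·(k1 + 2k2 + 2k3 + k4) = 1.513499
s=0.290000, y=1.513499:
  k1 = f(0.290000, 1.513499) = 1.419321
  k2 = f(0.435000, 1.719301) = 0.754006
  k3 = f(0.435000, 1.622830) = 1.076423
  k4 = f(0.580000, 1.825662) = 0.376959
  y ← 1.513499 + (0.29/6)·(k1 + 2k2 + 2k3 + k4) = 1.777261
y(0.58) ≈ 1.7773

1.7773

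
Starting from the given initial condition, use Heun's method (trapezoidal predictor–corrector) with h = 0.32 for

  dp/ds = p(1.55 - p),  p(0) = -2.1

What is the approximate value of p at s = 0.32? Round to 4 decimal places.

Heun: k1 = f(s_n, p_n); k2 = f(s_n + h, p_n + h·k1); p_{n+1} = p_n + (h/2)·(k1 + k2).
s=0.000000, p=-2.100000:
  k1 = f(0.000000, -2.100000) = -7.665000
  k2 = f(0.320000, -4.552800) = -27.784828
  p ← -2.100000 + (0.32/2)·(-7.665000 + (-27.784828)) = -7.771972
p(0.32) ≈ -7.7720

-7.7720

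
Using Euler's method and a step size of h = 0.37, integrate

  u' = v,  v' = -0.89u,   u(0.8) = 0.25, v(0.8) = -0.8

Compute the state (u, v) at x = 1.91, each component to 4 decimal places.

Euler on (u,v): u_{n+1} = u_n + h·u', v_{n+1} = v_n + h·v'.
0.800000: (0.250000, -0.800000); f=(-0.800000, -0.222500) → (-0.046000, -0.882325)
1.170000: (-0.046000, -0.882325); f=(-0.882325, 0.040940) → (-0.372460, -0.867177)
1.540000: (-0.372460, -0.867177); f=(-0.867177, 0.331490) → (-0.693316, -0.744526)
(u(1.91), v(1.91)) ≈ (-0.6933, -0.7445)

-0.6933, -0.7445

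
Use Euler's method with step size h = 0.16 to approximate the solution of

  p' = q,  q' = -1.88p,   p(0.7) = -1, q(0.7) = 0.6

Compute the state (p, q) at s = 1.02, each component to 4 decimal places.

-0.7599, 1.1727

Euler on (p,q): p_{n+1} = p_n + h·p', q_{n+1} = q_n + h·q'.
0.700000: (-1.000000, 0.600000); f=(0.600000, 1.880000) → (-0.904000, 0.900800)
0.860000: (-0.904000, 0.900800); f=(0.900800, 1.699520) → (-0.759872, 1.172723)
(p(1.02), q(1.02)) ≈ (-0.7599, 1.1727)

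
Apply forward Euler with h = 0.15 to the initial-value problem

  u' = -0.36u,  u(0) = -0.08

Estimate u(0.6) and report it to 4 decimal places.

-0.0641

Euler: u_{n+1} = u_n + h·f(x_n, u_n).
x=0.000000, u=-0.080000: f=0.028800 → u ← -0.080000 + 0.15·0.028800 = -0.075680
x=0.150000, u=-0.075680: f=0.027245 → u ← -0.075680 + 0.15·0.027245 = -0.071593
x=0.300000, u=-0.071593: f=0.025774 → u ← -0.071593 + 0.15·0.025774 = -0.067727
x=0.450000, u=-0.067727: f=0.024382 → u ← -0.067727 + 0.15·0.024382 = -0.064070
u(0.6) ≈ -0.0641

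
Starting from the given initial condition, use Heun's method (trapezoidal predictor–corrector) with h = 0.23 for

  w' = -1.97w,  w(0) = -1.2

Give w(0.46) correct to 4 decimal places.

-0.5063

Heun: k1 = f(x_n, w_n); k2 = f(x_n + h, w_n + h·k1); w_{n+1} = w_n + (h/2)·(k1 + k2).
x=0.000000, w=-1.200000:
  k1 = f(0.000000, -1.200000) = 2.364000
  k2 = f(0.230000, -0.656280) = 1.292872
  w ← -1.200000 + (0.23/2)·(2.364000 + 1.292872) = -0.779460
x=0.230000, w=-0.779460:
  k1 = f(0.230000, -0.779460) = 1.535536
  k2 = f(0.460000, -0.426287) = 0.839784
  w ← -0.779460 + (0.23/2)·(1.535536 + 0.839784) = -0.506298
w(0.46) ≈ -0.5063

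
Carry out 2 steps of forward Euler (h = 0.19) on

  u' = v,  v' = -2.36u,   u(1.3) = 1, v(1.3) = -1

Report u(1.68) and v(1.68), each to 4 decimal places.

0.5348, -1.8116

Euler on (u,v): u_{n+1} = u_n + h·u', v_{n+1} = v_n + h·v'.
1.300000: (1.000000, -1.000000); f=(-1.000000, -2.360000) → (0.810000, -1.448400)
1.490000: (0.810000, -1.448400); f=(-1.448400, -1.911600) → (0.534804, -1.811604)
(u(1.68), v(1.68)) ≈ (0.5348, -1.8116)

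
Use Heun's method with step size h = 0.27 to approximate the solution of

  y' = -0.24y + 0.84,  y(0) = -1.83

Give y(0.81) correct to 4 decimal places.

Heun: k1 = f(t_n, y_n); k2 = f(t_n + h, y_n + h·k1); y_{n+1} = y_n + (h/2)·(k1 + k2).
t=0.000000, y=-1.830000:
  k1 = f(0.000000, -1.830000) = 1.279200
  k2 = f(0.270000, -1.484616) = 1.196308
  y ← -1.830000 + (0.27/2)·(1.279200 + 1.196308) = -1.495806
t=0.270000, y=-1.495806:
  k1 = f(0.270000, -1.495806) = 1.198994
  k2 = f(0.540000, -1.172078) = 1.121299
  y ← -1.495806 + (0.27/2)·(1.198994 + 1.121299) = -1.182567
t=0.540000, y=-1.182567:
  k1 = f(0.540000, -1.182567) = 1.123816
  k2 = f(0.810000, -0.879137) = 1.050993
  y ← -1.182567 + (0.27/2)·(1.123816 + 1.050993) = -0.888968
y(0.81) ≈ -0.8890

-0.8890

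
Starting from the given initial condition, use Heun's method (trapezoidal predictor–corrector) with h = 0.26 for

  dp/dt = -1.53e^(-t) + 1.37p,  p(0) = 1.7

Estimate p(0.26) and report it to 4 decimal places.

Heun: k1 = f(t_n, p_n); k2 = f(t_n + h, p_n + h·k1); p_{n+1} = p_n + (h/2)·(k1 + k2).
t=0.000000, p=1.700000:
  k1 = f(0.000000, 1.700000) = 0.799000
  k2 = f(0.260000, 1.907740) = 1.433895
  p ← 1.700000 + (0.26/2)·(0.799000 + 1.433895) = 1.990276
p(0.26) ≈ 1.9903

1.9903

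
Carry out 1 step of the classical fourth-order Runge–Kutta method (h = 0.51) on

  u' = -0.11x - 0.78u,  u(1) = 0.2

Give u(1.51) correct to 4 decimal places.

RK4: k1 = f(x_n, u_n); k2 = f(x_n + h/2, u_n + (h/2)·k1); k3 = f(x_n + h/2, u_n + (h/2)·k2); k4 = f(x_n + h, u_n + h·k3); u_{n+1} = u_n + (h/6)·(k1 + 2k2 + 2k3 + k4).
x=1.000000, u=0.200000:
  k1 = f(1.000000, 0.200000) = -0.266000
  k2 = f(1.255000, 0.132170) = -0.241143
  k3 = f(1.255000, 0.138509) = -0.246087
  k4 = f(1.510000, 0.074496) = -0.224207
  u ← 0.200000 + (0.51/6)·(k1 + 2k2 + 2k3 + k4) = 0.075503
u(1.51) ≈ 0.0755

0.0755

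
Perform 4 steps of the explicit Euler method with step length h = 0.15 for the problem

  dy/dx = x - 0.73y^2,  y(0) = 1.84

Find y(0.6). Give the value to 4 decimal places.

1.0560

Euler: y_{n+1} = y_n + h·f(x_n, y_n).
x=0.000000, y=1.840000: f=-2.471488 → y ← 1.840000 + 0.15·(-2.471488) = 1.469277
x=0.150000, y=1.469277: f=-1.425905 → y ← 1.469277 + 0.15·(-1.425905) = 1.255391
x=0.300000, y=1.255391: f=-0.850485 → y ← 1.255391 + 0.15·(-0.850485) = 1.127818
x=0.450000, y=1.127818: f=-0.478541 → y ← 1.127818 + 0.15·(-0.478541) = 1.056037
y(0.6) ≈ 1.0560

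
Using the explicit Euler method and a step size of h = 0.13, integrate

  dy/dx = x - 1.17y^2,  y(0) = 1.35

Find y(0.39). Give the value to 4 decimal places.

0.8212

Euler: y_{n+1} = y_n + h·f(x_n, y_n).
x=0.000000, y=1.350000: f=-2.132325 → y ← 1.350000 + 0.13·(-2.132325) = 1.072798
x=0.130000, y=1.072798: f=-1.216547 → y ← 1.072798 + 0.13·(-1.216547) = 0.914647
x=0.260000, y=0.914647: f=-0.718797 → y ← 0.914647 + 0.13·(-0.718797) = 0.821203
y(0.39) ≈ 0.8212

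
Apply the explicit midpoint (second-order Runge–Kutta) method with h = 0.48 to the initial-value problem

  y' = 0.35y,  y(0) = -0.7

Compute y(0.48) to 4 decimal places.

Midpoint: k1 = f(x_n, y_n); k2 = f(x_n + h/2, y_n + (h/2)·k1); y_{n+1} = y_n + h·k2.
x=0.000000, y=-0.700000:
  k1 = f(0.000000, -0.700000) = -0.245000
  k2 = f(0.240000, -0.758800) = -0.265580
  y ← -0.700000 + 0.48·(-0.265580) = -0.827478
y(0.48) ≈ -0.8275

-0.8275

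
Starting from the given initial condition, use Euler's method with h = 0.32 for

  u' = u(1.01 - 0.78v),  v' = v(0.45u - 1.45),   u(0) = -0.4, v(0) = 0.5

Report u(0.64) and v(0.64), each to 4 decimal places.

Euler on (u,v): u_{n+1} = u_n + h·u', v_{n+1} = v_n + h·v'.
0.000000: (-0.400000, 0.500000); f=(-0.248000, -0.815000) → (-0.479360, 0.239200)
0.320000: (-0.479360, 0.239200); f=(-0.394717, -0.398438) → (-0.605669, 0.111700)
(u(0.64), v(0.64)) ≈ (-0.6057, 0.1117)

-0.6057, 0.1117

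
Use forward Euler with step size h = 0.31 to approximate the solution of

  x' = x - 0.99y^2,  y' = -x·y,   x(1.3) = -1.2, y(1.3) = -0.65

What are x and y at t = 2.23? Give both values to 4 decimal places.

-3.8095, -2.4067

Euler on (x,y): x_{n+1} = x_n + h·x', y_{n+1} = y_n + h·y'.
1.300000: (-1.200000, -0.650000); f=(-1.618275, -0.780000) → (-1.701665, -0.891800)
1.610000: (-1.701665, -0.891800); f=(-2.489019, -1.517545) → (-2.473261, -1.362239)
1.920000: (-2.473261, -1.362239); f=(-4.310399, -3.369173) → (-3.809485, -2.406683)
(x(2.23), y(2.23)) ≈ (-3.8095, -2.4067)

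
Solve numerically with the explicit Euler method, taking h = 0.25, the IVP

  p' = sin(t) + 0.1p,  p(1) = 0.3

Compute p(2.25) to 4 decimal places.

1.5686

Euler: p_{n+1} = p_n + h·f(t_n, p_n).
t=1.000000, p=0.300000: f=0.871471 → p ← 0.300000 + 0.25·0.871471 = 0.517868
t=1.250000, p=0.517868: f=1.000771 → p ← 0.517868 + 0.25·1.000771 = 0.768061
t=1.500000, p=0.768061: f=1.074301 → p ← 0.768061 + 0.25·1.074301 = 1.036636
t=1.750000, p=1.036636: f=1.087650 → p ← 1.036636 + 0.25·1.087650 = 1.308548
t=2.000000, p=1.308548: f=1.040152 → p ← 1.308548 + 0.25·1.040152 = 1.568586
p(2.25) ≈ 1.5686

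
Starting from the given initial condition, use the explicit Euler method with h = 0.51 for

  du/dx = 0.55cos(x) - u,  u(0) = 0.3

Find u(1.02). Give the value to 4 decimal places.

Euler: u_{n+1} = u_n + h·f(x_n, u_n).
x=0.000000, u=0.300000: f=0.250000 → u ← 0.300000 + 0.51·0.250000 = 0.427500
x=0.510000, u=0.427500: f=0.052509 → u ← 0.427500 + 0.51·0.052509 = 0.454280
u(1.02) ≈ 0.4543

0.4543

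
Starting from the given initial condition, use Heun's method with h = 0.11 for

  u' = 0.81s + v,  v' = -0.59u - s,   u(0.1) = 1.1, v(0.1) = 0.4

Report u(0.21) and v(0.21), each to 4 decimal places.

1.1533, 0.3098

Heun on (u,v): k1 = f(s_n, state_n); k2 = f(s_n + h, state_n + h·k1); state_{n+1} = state_n + (h/2)·(k1 + k2).
0.100000: (1.100000, 0.400000)
  k1 = (0.481000, -0.749000)
  predictor → (1.152910, 0.317610)
  k2 = (0.487710, -0.890217)
  → (1.153279, 0.309843)
(u(0.21), v(0.21)) ≈ (1.1533, 0.3098)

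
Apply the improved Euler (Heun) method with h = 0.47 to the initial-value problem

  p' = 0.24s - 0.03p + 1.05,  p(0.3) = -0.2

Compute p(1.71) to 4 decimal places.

Heun: k1 = f(s_n, p_n); k2 = f(s_n + h, p_n + h·k1); p_{n+1} = p_n + (h/2)·(k1 + k2).
s=0.300000, p=-0.200000:
  k1 = f(0.300000, -0.200000) = 1.128000
  k2 = f(0.770000, 0.330160) = 1.224895
  p ← -0.200000 + (0.47/2)·(1.128000 + 1.224895) = 0.352930
s=0.770000, p=0.352930:
  k1 = f(0.770000, 0.352930) = 1.224212
  k2 = f(1.240000, 0.928310) = 1.319751
  p ← 0.352930 + (0.47/2)·(1.224212 + 1.319751) = 0.950762
s=1.240000, p=0.950762:
  k1 = f(1.240000, 0.950762) = 1.319077
  k2 = f(1.710000, 1.570728) = 1.413278
  p ← 0.950762 + (0.47/2)·(1.319077 + 1.413278) = 1.592865
p(1.71) ≈ 1.5929

1.5929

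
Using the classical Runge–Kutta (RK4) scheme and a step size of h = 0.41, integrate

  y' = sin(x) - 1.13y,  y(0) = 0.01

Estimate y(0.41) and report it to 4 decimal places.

0.0778

RK4: k1 = f(x_n, y_n); k2 = f(x_n + h/2, y_n + (h/2)·k1); k3 = f(x_n + h/2, y_n + (h/2)·k2); k4 = f(x_n + h, y_n + h·k3); y_{n+1} = y_n + (h/6)·(k1 + 2k2 + 2k3 + k4).
x=0.000000, y=0.010000:
  k1 = f(0.000000, 0.010000) = -0.011300
  k2 = f(0.205000, 0.007684) = 0.194885
  k3 = f(0.205000, 0.049951) = 0.147122
  k4 = f(0.410000, 0.070320) = 0.319148
  y ← 0.010000 + (0.41/6)·(k1 + 2k2 + 2k3 + k4) = 0.077777
y(0.41) ≈ 0.0778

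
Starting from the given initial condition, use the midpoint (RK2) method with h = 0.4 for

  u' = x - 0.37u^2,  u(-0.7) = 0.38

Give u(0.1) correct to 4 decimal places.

Midpoint: k1 = f(x_n, u_n); k2 = f(x_n + h/2, u_n + (h/2)·k1); u_{n+1} = u_n + h·k2.
x=-0.700000, u=0.380000:
  k1 = f(-0.700000, 0.380000) = -0.753428
  k2 = f(-0.500000, 0.229314) = -0.519456
  u ← 0.380000 + 0.4·(-0.519456) = 0.172217
x=-0.300000, u=0.172217:
  k1 = f(-0.300000, 0.172217) = -0.310974
  k2 = f(-0.100000, 0.110023) = -0.104479
  u ← 0.172217 + 0.4·(-0.104479) = 0.130426
u(0.1) ≈ 0.1304

0.1304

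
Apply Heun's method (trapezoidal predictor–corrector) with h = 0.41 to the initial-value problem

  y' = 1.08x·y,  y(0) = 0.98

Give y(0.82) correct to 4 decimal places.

1.3953

Heun: k1 = f(x_n, y_n); k2 = f(x_n + h, y_n + h·k1); y_{n+1} = y_n + (h/2)·(k1 + k2).
x=0.000000, y=0.980000:
  k1 = f(0.000000, 0.980000) = 0.000000
  k2 = f(0.410000, 0.980000) = 0.433944
  y ← 0.980000 + (0.41/2)·(0.000000 + 0.433944) = 1.068959
x=0.410000, y=1.068959:
  k1 = f(0.410000, 1.068959) = 0.473335
  k2 = f(0.820000, 1.263026) = 1.118536
  y ← 1.068959 + (0.41/2)·(0.473335 + 1.118536) = 1.395292
y(0.82) ≈ 1.3953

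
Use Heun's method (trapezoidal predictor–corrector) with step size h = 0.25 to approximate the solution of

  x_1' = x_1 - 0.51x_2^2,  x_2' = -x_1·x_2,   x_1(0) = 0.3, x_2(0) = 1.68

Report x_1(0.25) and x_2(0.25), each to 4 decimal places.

0.0055, 1.6141

Heun on (x_1,x_2): k1 = f(t_n, state_n); k2 = f(t_n + h, state_n + h·k1); state_{n+1} = state_n + (h/2)·(k1 + k2).
0.000000: (0.300000, 1.680000)
  k1 = (-1.139424, -0.504000)
  predictor → (0.015144, 1.554000)
  k2 = (-1.216463, -0.023534)
  → (0.005514, 1.614058)
(x_1(0.25), x_2(0.25)) ≈ (0.0055, 1.6141)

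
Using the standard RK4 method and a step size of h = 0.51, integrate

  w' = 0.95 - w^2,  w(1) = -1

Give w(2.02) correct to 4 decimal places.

RK4: k1 = f(s_n, w_n); k2 = f(s_n + h/2, w_n + (h/2)·k1); k3 = f(s_n + h/2, w_n + (h/2)·k2); k4 = f(s_n + h, w_n + h·k3); w_{n+1} = w_n + (h/6)·(k1 + 2k2 + 2k3 + k4).
s=1.000000, w=-1.000000:
  k1 = f(1.000000, -1.000000) = -0.050000
  k2 = f(1.255000, -1.012750) = -0.075663
  k3 = f(1.255000, -1.019294) = -0.088960
  k4 = f(1.510000, -1.045370) = -0.142798
  w ← -1.000000 + (0.51/6)·(k1 + 2k2 + 2k3 + k4) = -1.044374
s=1.510000, w=-1.044374:
  k1 = f(1.510000, -1.044374) = -0.140716
  k2 = f(1.765000, -1.080256) = -0.216954
  k3 = f(1.765000, -1.099697) = -0.259333
  k4 = f(2.020000, -1.176634) = -0.434467
  w ← -1.044374 + (0.51/6)·(k1 + 2k2 + 2k3 + k4) = -1.174233
w(2.02) ≈ -1.1742

-1.1742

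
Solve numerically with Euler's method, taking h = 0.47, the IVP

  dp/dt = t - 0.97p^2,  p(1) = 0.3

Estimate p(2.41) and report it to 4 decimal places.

Euler: p_{n+1} = p_n + h·f(t_n, p_n).
t=1.000000, p=0.300000: f=0.912700 → p ← 0.300000 + 0.47·0.912700 = 0.728969
t=1.470000, p=0.728969: f=0.954546 → p ← 0.728969 + 0.47·0.954546 = 1.177606
t=1.940000, p=1.177606: f=0.594848 → p ← 1.177606 + 0.47·0.594848 = 1.457184
p(2.41) ≈ 1.4572

1.4572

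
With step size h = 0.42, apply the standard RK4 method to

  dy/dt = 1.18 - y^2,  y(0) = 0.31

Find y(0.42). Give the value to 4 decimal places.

RK4: k1 = f(t_n, y_n); k2 = f(t_n + h/2, y_n + (h/2)·k1); k3 = f(t_n + h/2, y_n + (h/2)·k2); k4 = f(t_n + h, y_n + h·k3); y_{n+1} = y_n + (h/6)·(k1 + 2k2 + 2k3 + k4).
t=0.000000, y=0.310000:
  k1 = f(0.000000, 0.310000) = 1.083900
  k2 = f(0.210000, 0.537619) = 0.890966
  k3 = f(0.210000, 0.497103) = 0.932889
  k4 = f(0.420000, 0.701813) = 0.687458
  y ← 0.310000 + (0.42/6)·(k1 + 2k2 + 2k3 + k4) = 0.689335
y(0.42) ≈ 0.6893

0.6893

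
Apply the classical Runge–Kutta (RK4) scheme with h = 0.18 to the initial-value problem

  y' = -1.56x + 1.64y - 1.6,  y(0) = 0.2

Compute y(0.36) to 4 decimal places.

-0.5484

RK4: k1 = f(x_n, y_n); k2 = f(x_n + h/2, y_n + (h/2)·k1); k3 = f(x_n + h/2, y_n + (h/2)·k2); k4 = f(x_n + h, y_n + h·k3); y_{n+1} = y_n + (h/6)·(k1 + 2k2 + 2k3 + k4).
x=0.000000, y=0.200000:
  k1 = f(0.000000, 0.200000) = -1.272000
  k2 = f(0.090000, 0.085520) = -1.600147
  k3 = f(0.090000, 0.055987) = -1.648582
  k4 = f(0.180000, -0.096745) = -2.039461
  y ← 0.200000 + (0.18/6)·(k1 + 2k2 + 2k3 + k4) = -0.094268
x=0.180000, y=-0.094268:
  k1 = f(0.180000, -0.094268) = -2.035399
  k2 = f(0.270000, -0.277453) = -2.476224
  k3 = f(0.270000, -0.317128) = -2.541289
  k4 = f(0.360000, -0.551700) = -3.066387
  y ← -0.094268 + (0.18/6)·(k1 + 2k2 + 2k3 + k4) = -0.548372
y(0.36) ≈ -0.5484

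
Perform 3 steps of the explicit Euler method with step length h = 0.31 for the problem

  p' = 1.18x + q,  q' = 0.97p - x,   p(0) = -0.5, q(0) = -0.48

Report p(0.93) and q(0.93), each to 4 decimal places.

-0.7897, -1.3335

Euler on (p,q): p_{n+1} = p_n + h·p', q_{n+1} = q_n + h·q'.
0.000000: (-0.500000, -0.480000); f=(-0.480000, -0.485000) → (-0.648800, -0.630350)
0.310000: (-0.648800, -0.630350); f=(-0.264550, -0.939336) → (-0.730811, -0.921544)
0.620000: (-0.730811, -0.921544); f=(-0.189944, -1.328886) → (-0.789693, -1.333499)
(p(0.93), q(0.93)) ≈ (-0.7897, -1.3335)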